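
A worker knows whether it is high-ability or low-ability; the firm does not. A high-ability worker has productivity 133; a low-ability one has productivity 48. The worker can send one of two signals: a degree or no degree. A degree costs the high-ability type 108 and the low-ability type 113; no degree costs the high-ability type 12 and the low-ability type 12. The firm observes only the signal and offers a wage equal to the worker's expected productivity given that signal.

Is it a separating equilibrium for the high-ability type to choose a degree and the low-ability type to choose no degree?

If types separate, degree earns payment 133 and no degree earns 48.
High-ability: degree gives 133 − 108 = 25; no degree gives 48 − 12 = 36. Would deviate. ✗
Low-ability: no degree gives 48 − 12 = 36; degree gives 133 − 113 = 20. No deviation. ✓

No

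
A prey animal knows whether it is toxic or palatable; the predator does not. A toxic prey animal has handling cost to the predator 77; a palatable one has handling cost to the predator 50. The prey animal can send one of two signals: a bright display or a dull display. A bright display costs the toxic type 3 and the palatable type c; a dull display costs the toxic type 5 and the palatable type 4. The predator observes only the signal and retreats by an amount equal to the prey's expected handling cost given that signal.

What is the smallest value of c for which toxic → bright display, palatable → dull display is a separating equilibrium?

Under separation: bright display → toxic (pays 77); dull display → palatable (pays 50).
Toxic: 77 − 3 = 74 ≥ 50 − 5 = 45. Holds regardless of c. ✓
Palatable: 50 − 4 ≥ 77 − c, so c ≥ 77 − 46 = 31.

31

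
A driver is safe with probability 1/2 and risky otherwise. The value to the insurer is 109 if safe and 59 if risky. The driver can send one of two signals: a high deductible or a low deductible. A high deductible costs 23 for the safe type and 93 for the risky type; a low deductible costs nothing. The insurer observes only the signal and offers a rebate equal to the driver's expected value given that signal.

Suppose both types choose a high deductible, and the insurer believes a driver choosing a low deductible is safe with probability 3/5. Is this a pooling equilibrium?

No

At the pooled signal (high deductible) the insurer holds the prior 1/2 and pays 1/2·109 + 1/2·59 = 84. Off-path (low deductible) belief 3/5 gives 3/5·109 + 2/5·59 = 89.
Safe: high deductible gives 84 − 23 = 61; low deductible gives 89 − 0 = 89. Deviates. ✗
Risky: high deductible gives 84 − 93 = -9; low deductible gives 89 − 0 = 89. Deviates. ✗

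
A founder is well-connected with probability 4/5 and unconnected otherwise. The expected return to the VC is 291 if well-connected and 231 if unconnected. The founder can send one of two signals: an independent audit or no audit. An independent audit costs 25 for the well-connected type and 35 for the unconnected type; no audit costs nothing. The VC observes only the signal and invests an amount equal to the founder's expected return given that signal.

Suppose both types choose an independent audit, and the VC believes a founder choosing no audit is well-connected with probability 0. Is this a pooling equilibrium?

At the pooled signal (audit) the VC holds the prior 4/5 and pays 4/5·291 + 1/5·231 = 279. Off-path (no audit) belief 0 gives 0·291 + 1·231 = 231.
Well-connected: audit gives 279 − 25 = 254; no audit gives 231 − 0 = 231. Stays. ✓
Unconnected: audit gives 279 − 35 = 244; no audit gives 231 − 0 = 231. Stays. ✓

Yes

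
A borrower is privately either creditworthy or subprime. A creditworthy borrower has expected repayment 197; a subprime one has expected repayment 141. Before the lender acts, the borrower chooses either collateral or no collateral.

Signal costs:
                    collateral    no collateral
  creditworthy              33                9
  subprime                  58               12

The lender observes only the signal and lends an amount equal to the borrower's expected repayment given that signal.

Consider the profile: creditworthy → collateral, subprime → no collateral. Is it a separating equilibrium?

If types separate, collateral earns payment 197 and no collateral earns 141.
Creditworthy: collateral gives 197 − 33 = 164; no collateral gives 141 − 9 = 132. No deviation. ✓
Subprime: no collateral gives 141 − 12 = 129; collateral gives 197 − 58 = 139. Would deviate. ✗

No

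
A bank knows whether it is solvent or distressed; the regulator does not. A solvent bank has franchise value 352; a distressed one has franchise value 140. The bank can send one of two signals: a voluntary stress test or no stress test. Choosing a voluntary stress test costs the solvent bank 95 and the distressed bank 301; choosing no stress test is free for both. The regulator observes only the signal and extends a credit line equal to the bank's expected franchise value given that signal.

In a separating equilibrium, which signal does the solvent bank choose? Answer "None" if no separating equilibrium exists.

Try solvent → stress test, distressed → no stress test:
  If types separate, stress test earns payment 352 and no stress test earns 140.
  Solvent: stress test gives 352 − 95 = 257; no stress test gives 140 − 0 = 140. No deviation. ✓
  Distressed: no stress test gives 140 − 0 = 140; stress test gives 352 − 301 = 51. No deviation. ✓
Both hold — the solvent type sends stress test.

stress test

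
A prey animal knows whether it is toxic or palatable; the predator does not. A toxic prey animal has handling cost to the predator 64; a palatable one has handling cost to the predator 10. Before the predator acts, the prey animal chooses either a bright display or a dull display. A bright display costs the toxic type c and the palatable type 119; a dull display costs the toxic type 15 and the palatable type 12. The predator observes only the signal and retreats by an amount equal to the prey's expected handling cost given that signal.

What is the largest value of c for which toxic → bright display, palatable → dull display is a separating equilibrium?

69

Under separation: bright display → toxic (pays 64); dull display → palatable (pays 10).
Palatable: 10 − 12 = -2 ≥ 64 − 119 = -55. Holds regardless of c. ✓
Toxic: 64 − c ≥ 10 − 15, so c ≤ 64 − -5 = 69.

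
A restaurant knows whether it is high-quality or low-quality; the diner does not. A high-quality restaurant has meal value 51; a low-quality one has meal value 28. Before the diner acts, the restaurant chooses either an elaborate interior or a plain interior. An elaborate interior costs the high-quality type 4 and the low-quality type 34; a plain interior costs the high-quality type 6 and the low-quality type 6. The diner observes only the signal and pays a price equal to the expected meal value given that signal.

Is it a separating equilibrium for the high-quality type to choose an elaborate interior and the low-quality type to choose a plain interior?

Yes

Under separation the diner infers type exactly: elaborate interior → high-quality (pays 51), plain interior → low-quality (pays 28).
High-quality: elaborate interior gives 51 − 4 = 47; plain interior gives 28 − 6 = 22. No deviation. ✓
Low-quality: plain interior gives 28 − 6 = 22; elaborate interior gives 51 − 34 = 17. No deviation. ✓
Both incentive constraints hold.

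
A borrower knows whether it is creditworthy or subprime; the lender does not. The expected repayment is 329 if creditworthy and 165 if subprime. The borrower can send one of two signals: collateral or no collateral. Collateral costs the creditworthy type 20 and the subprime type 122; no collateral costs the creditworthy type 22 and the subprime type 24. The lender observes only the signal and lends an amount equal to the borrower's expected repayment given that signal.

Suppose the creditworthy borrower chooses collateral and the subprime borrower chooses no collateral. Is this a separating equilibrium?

If types separate, collateral earns payment 329 and no collateral earns 165.
Creditworthy: collateral gives 329 − 20 = 309; no collateral gives 165 − 22 = 143. No deviation. ✓
Subprime: no collateral gives 165 − 24 = 141; collateral gives 329 − 122 = 207. Would deviate. ✗

No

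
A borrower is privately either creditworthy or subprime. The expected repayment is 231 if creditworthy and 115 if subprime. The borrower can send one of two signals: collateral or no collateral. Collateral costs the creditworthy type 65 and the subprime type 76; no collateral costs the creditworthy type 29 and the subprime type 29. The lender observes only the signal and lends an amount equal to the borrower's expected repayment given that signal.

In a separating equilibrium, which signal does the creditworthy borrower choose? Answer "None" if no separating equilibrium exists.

Try creditworthy → collateral, subprime → no collateral:
  Under separation the lender infers type exactly: collateral → creditworthy (pays 231), no collateral → subprime (pays 115).
  Creditworthy: collateral gives 231 − 65 = 166; no collateral gives 115 − 29 = 86. No deviation. ✓
  Subprime: no collateral gives 115 − 29 = 86; collateral gives 231 − 76 = 155. Would deviate. ✗
Try creditworthy → no collateral, subprime → collateral:
  Under separation the lender infers type exactly: no collateral → creditworthy (pays 231), collateral → subprime (pays 115).
  Creditworthy: no collateral gives 231 − 29 = 202; collateral gives 115 − 65 = 50. No deviation. ✓
  Subprime: collateral gives 115 − 76 = 39; no collateral gives 231 − 29 = 202. Would deviate. ✗
Neither assignment is incentive-compatible.

None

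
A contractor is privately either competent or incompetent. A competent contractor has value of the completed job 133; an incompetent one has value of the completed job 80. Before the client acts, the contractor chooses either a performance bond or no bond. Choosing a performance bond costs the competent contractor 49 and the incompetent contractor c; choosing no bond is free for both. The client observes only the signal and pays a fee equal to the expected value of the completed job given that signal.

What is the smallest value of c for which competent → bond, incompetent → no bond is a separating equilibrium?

53

Under separation: bond → competent (pays 133); no bond → incompetent (pays 80).
Competent: 133 − 49 = 84 ≥ 80 − 0 = 80. Holds regardless of c. ✓
Incompetent: 80 − 0 ≥ 133 − c, so c ≥ 133 − 80 = 53.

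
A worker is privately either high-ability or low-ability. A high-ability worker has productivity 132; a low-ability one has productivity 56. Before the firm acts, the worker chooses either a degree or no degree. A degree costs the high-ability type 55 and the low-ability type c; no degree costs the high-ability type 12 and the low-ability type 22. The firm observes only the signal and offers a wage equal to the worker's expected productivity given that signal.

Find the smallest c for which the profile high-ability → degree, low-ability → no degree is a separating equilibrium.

Under separation: degree → high-ability (pays 132); no degree → low-ability (pays 56).
High-ability: 132 − 55 = 77 ≥ 56 − 12 = 44. Holds regardless of c. ✓
Low-ability: 56 − 22 ≥ 132 − c, so c ≥ 132 − 34 = 98.

98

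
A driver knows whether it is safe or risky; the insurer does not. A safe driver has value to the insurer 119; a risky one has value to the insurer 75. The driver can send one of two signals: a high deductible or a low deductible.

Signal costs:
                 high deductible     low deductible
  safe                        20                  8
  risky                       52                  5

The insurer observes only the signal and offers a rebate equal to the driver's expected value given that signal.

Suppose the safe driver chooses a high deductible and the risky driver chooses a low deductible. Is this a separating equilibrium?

If types separate, high deductible earns payment 119 and low deductible earns 75.
Safe: high deductible gives 119 − 20 = 99; low deductible gives 75 − 8 = 67. No deviation. ✓
Risky: low deductible gives 75 − 5 = 70; high deductible gives 119 − 52 = 67. No deviation. ✓
Both incentive constraints hold.

Yes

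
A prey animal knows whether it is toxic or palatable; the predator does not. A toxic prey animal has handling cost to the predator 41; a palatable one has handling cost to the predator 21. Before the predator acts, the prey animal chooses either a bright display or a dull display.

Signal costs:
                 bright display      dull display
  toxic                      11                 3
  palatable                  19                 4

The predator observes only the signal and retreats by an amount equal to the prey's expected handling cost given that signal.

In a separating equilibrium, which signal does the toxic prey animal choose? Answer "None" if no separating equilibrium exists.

None

Try toxic → bright display, palatable → dull display:
  Under separation the predator infers type exactly: bright display → toxic (pays 41), dull display → palatable (pays 21).
  Toxic: bright display gives 41 − 11 = 30; dull display gives 21 − 3 = 18. No deviation. ✓
  Palatable: dull display gives 21 − 4 = 17; bright display gives 41 − 19 = 22. Would deviate. ✗
Try toxic → dull display, palatable → bright display:
  Under separation the predator infers type exactly: dull display → toxic (pays 41), bright display → palatable (pays 21).
  Toxic: dull display gives 41 − 3 = 38; bright display gives 21 − 11 = 10. No deviation. ✓
  Palatable: bright display gives 21 − 19 = 2; dull display gives 41 − 4 = 37. Would deviate. ✗
Neither assignment is incentive-compatible.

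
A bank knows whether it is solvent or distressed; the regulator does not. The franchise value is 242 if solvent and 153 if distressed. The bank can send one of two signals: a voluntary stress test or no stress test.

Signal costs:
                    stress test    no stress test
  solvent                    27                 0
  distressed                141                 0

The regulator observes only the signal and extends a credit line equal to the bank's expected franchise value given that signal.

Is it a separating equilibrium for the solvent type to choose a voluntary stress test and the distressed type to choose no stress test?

Yes

Under separation the regulator infers type exactly: stress test → solvent (pays 242), no stress test → distressed (pays 153).
Solvent: stress test gives 242 − 27 = 215; no stress test gives 153 − 0 = 153. No deviation. ✓
Distressed: no stress test gives 153 − 0 = 153; stress test gives 242 − 141 = 101. No deviation. ✓
Both incentive constraints hold.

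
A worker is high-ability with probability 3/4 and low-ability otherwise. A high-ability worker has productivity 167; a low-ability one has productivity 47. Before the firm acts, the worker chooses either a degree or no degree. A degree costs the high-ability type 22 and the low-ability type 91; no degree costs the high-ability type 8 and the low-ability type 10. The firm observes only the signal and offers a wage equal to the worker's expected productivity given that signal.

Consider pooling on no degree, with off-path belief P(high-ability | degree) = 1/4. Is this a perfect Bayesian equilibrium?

Yes

At the pooled signal (no degree) the firm holds the prior 3/4 and pays 3/4·167 + 1/4·47 = 137. Off-path (degree) belief 1/4 gives 1/4·167 + 3/4·47 = 77.
High-ability: no degree gives 137 − 8 = 129; degree gives 77 − 22 = 55. Stays. ✓
Low-ability: no degree gives 137 − 10 = 127; degree gives 77 − 91 = -14. Stays. ✓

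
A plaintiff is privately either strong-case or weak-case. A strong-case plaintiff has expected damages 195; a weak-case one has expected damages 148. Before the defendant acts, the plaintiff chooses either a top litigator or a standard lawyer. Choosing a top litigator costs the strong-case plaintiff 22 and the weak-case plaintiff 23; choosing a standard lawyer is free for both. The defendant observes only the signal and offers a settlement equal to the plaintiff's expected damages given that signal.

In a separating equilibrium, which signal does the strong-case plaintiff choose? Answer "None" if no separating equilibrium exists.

Try strong-case → top litigator, weak-case → standard lawyer:
  If types separate, top litigator earns payment 195 and standard lawyer earns 148.
  Strong-case: top litigator gives 195 − 22 = 173; standard lawyer gives 148 − 0 = 148. No deviation. ✓
  Weak-case: standard lawyer gives 148 − 0 = 148; top litigator gives 195 − 23 = 172. Would deviate. ✗
Try strong-case → standard lawyer, weak-case → top litigator:
  If types separate, standard lawyer earns payment 195 and top litigator earns 148.
  Strong-case: standard lawyer gives 195 − 0 = 195; top litigator gives 148 − 22 = 126. No deviation. ✓
  Weak-case: top litigator gives 148 − 23 = 125; standard lawyer gives 195 − 0 = 195. Would deviate. ✗
Neither assignment is incentive-compatible.

None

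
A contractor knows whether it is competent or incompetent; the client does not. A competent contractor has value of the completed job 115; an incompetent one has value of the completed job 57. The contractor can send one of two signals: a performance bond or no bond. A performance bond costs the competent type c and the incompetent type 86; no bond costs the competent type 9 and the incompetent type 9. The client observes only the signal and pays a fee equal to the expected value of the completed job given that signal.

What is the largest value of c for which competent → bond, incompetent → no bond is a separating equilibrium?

67

Under separation: bond → competent (pays 115); no bond → incompetent (pays 57).
Incompetent: 57 − 9 = 48 ≥ 115 − 86 = 29. Holds regardless of c. ✓
Competent: 115 − c ≥ 57 − 9, so c ≤ 115 − 48 = 67.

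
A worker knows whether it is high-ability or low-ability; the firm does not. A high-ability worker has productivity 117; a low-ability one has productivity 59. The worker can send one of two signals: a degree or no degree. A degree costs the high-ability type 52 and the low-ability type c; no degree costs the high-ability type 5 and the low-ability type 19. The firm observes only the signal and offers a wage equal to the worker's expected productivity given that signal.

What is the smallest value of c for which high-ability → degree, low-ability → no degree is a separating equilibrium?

77

Under separation: degree → high-ability (pays 117); no degree → low-ability (pays 59).
High-ability: 117 − 52 = 65 ≥ 59 − 5 = 54. Holds regardless of c. ✓
Low-ability: 59 − 19 ≥ 117 − c, so c ≥ 117 − 40 = 77.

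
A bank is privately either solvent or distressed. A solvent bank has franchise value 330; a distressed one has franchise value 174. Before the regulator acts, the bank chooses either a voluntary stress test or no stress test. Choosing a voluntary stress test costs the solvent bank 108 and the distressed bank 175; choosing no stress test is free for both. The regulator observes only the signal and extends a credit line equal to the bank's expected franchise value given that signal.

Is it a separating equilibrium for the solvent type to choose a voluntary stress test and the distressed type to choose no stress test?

Yes

Under separation the regulator infers type exactly: stress test → solvent (pays 330), no stress test → distressed (pays 174).
Solvent: stress test gives 330 − 108 = 222; no stress test gives 174 − 0 = 174. No deviation. ✓
Distressed: no stress test gives 174 − 0 = 174; stress test gives 330 − 175 = 155. No deviation. ✓
Neither type gains from mimicking the other.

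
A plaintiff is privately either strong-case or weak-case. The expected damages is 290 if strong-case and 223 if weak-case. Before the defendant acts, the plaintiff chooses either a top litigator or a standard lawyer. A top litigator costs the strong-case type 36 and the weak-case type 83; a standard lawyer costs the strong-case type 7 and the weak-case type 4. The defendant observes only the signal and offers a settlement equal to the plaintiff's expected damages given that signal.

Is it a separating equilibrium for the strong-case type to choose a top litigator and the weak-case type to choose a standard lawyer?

Yes

Under separation the defendant infers type exactly: top litigator → strong-case (pays 290), standard lawyer → weak-case (pays 223).
Strong-case: top litigator gives 290 − 36 = 254; standard lawyer gives 223 − 7 = 216. No deviation. ✓
Weak-case: standard lawyer gives 223 − 4 = 219; top litigator gives 290 − 83 = 207. No deviation. ✓
Neither type gains from mimicking the other.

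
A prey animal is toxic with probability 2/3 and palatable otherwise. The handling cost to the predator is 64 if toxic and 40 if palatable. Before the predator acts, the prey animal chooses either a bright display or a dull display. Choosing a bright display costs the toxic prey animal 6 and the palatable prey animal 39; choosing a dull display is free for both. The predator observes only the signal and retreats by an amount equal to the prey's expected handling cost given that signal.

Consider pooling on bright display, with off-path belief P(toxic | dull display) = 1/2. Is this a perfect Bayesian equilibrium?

No

At the pooled signal (bright display) the predator holds the prior 2/3 and pays 2/3·64 + 1/3·40 = 56. Off-path (dull display) belief 1/2 gives 1/2·64 + 1/2·40 = 52.
Toxic: bright display gives 56 − 6 = 50; dull display gives 52 − 0 = 52. Deviates. ✗
Palatable: bright display gives 56 − 39 = 17; dull display gives 52 − 0 = 52. Deviates. ✗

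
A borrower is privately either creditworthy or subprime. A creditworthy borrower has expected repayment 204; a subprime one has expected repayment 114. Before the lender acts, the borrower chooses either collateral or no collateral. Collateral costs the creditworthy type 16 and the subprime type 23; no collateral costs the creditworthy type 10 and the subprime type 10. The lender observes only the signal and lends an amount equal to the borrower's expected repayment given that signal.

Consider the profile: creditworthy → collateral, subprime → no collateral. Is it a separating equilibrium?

If types separate, collateral earns payment 204 and no collateral earns 114.
Creditworthy: collateral gives 204 − 16 = 188; no collateral gives 114 − 10 = 104. No deviation. ✓
Subprime: no collateral gives 114 − 10 = 104; collateral gives 204 − 23 = 181. Would deviate. ✗

No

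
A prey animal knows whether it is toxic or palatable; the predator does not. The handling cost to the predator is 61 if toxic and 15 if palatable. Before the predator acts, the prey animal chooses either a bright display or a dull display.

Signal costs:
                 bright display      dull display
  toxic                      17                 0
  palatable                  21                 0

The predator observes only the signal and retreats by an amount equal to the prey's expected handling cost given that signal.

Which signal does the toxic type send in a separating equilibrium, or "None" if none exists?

Try toxic → bright display, palatable → dull display:
  If types separate, bright display earns payment 61 and dull display earns 15.
  Toxic: bright display gives 61 − 17 = 44; dull display gives 15 − 0 = 15. No deviation. ✓
  Palatable: dull display gives 15 − 0 = 15; bright display gives 61 − 21 = 40. Would deviate. ✗
Try toxic → dull display, palatable → bright display:
  If types separate, dull display earns payment 61 and bright display earns 15.
  Toxic: dull display gives 61 − 0 = 61; bright display gives 15 − 17 = -2. No deviation. ✓
  Palatable: bright display gives 15 − 21 = -6; dull display gives 61 − 0 = 61. Would deviate. ✗
Neither assignment is incentive-compatible.

None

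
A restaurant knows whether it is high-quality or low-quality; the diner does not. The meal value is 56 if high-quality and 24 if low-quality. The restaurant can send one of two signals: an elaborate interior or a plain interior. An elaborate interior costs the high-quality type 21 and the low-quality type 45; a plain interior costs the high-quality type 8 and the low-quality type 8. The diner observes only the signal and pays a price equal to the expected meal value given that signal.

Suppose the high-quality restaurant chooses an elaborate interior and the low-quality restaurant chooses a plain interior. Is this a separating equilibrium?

Under separation the diner infers type exactly: elaborate interior → high-quality (pays 56), plain interior → low-quality (pays 24).
High-quality: elaborate interior gives 56 − 21 = 35; plain interior gives 24 − 8 = 16. No deviation. ✓
Low-quality: plain interior gives 24 − 8 = 16; elaborate interior gives 56 − 45 = 11. No deviation. ✓
Neither type gains from mimicking the other.

Yes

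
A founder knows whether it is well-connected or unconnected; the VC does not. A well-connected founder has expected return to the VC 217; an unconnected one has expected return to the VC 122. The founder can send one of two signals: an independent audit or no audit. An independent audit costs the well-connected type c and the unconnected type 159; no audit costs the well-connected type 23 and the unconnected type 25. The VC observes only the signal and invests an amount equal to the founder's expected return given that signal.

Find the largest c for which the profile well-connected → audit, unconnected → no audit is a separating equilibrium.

Under separation: audit → well-connected (pays 217); no audit → unconnected (pays 122).
Unconnected: 122 − 25 = 97 ≥ 217 − 159 = 58. Holds regardless of c. ✓
Well-connected: 217 − c ≥ 122 − 23, so c ≤ 217 − 99 = 118.

118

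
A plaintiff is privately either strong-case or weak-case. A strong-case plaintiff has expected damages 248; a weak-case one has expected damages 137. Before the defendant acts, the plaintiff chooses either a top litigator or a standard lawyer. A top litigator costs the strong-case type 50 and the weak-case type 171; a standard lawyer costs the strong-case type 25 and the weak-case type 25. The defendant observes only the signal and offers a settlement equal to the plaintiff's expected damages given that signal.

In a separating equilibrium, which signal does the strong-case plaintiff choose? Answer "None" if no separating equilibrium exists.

top litigator

Try strong-case → top litigator, weak-case → standard lawyer:
  Under separation the defendant infers type exactly: top litigator → strong-case (pays 248), standard lawyer → weak-case (pays 137).
  Strong-case: top litigator gives 248 − 50 = 198; standard lawyer gives 137 − 25 = 112. No deviation. ✓
  Weak-case: standard lawyer gives 137 − 25 = 112; top litigator gives 248 − 171 = 77. No deviation. ✓
Both hold — the strong-case type sends top litigator.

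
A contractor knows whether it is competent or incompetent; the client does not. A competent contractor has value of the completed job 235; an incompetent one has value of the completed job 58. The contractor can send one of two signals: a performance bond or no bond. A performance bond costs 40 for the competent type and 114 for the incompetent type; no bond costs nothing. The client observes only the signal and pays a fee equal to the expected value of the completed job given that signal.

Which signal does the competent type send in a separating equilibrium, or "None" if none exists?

None

Try competent → bond, incompetent → no bond:
  If types separate, bond earns payment 235 and no bond earns 58.
  Competent: bond gives 235 − 40 = 195; no bond gives 58 − 0 = 58. No deviation. ✓
  Incompetent: no bond gives 58 − 0 = 58; bond gives 235 − 114 = 121. Would deviate. ✗
Try competent → no bond, incompetent → bond:
  If types separate, no bond earns payment 235 and bond earns 58.
  Competent: no bond gives 235 − 0 = 235; bond gives 58 − 40 = 18. No deviation. ✓
  Incompetent: bond gives 58 − 114 = -56; no bond gives 235 − 0 = 235. Would deviate. ✗
Neither assignment is incentive-compatible.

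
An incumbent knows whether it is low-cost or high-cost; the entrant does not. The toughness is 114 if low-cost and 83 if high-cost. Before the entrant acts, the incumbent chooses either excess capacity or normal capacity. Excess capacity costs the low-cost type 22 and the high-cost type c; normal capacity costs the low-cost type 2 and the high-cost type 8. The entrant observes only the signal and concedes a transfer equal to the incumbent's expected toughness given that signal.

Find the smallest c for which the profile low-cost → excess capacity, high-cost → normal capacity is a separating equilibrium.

39

Under separation: excess capacity → low-cost (pays 114); normal capacity → high-cost (pays 83).
Low-cost: 114 − 22 = 92 ≥ 83 − 2 = 81. Holds regardless of c. ✓
High-cost: 83 − 8 ≥ 114 − c, so c ≥ 114 − 75 = 39.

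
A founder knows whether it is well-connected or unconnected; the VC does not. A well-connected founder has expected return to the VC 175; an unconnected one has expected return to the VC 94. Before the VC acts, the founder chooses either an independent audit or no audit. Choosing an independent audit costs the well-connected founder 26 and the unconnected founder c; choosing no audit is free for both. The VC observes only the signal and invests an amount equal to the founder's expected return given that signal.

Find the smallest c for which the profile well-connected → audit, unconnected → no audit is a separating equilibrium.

Under separation: audit → well-connected (pays 175); no audit → unconnected (pays 94).
Well-connected: 175 − 26 = 149 ≥ 94 − 0 = 94. Holds regardless of c. ✓
Unconnected: 94 − 0 ≥ 175 − c, so c ≥ 175 − 94 = 81.

81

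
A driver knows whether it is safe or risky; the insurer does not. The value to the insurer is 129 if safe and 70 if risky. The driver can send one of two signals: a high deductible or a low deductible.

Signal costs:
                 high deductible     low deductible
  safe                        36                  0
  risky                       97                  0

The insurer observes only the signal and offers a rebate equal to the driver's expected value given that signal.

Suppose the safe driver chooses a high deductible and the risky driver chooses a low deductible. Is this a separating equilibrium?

Yes

Under separation the insurer infers type exactly: high deductible → safe (pays 129), low deductible → risky (pays 70).
Safe: high deductible gives 129 − 36 = 93; low deductible gives 70 − 0 = 70. No deviation. ✓
Risky: low deductible gives 70 − 0 = 70; high deductible gives 129 − 97 = 32. No deviation. ✓
Both incentive constraints hold.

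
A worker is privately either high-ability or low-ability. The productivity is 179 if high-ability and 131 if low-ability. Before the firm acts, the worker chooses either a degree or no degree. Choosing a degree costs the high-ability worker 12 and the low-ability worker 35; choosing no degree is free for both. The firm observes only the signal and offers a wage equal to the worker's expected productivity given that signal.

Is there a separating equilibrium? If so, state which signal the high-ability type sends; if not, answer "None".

None

Try high-ability → degree, low-ability → no degree:
  If types separate, degree earns payment 179 and no degree earns 131.
  High-ability: degree gives 179 − 12 = 167; no degree gives 131 − 0 = 131. No deviation. ✓
  Low-ability: no degree gives 131 − 0 = 131; degree gives 179 − 35 = 144. Would deviate. ✗
Try high-ability → no degree, low-ability → degree:
  If types separate, no degree earns payment 179 and degree earns 131.
  High-ability: no degree gives 179 − 0 = 179; degree gives 131 − 12 = 119. No deviation. ✓
  Low-ability: degree gives 131 − 35 = 96; no degree gives 179 − 0 = 179. Would deviate. ✗
Neither assignment is incentive-compatible.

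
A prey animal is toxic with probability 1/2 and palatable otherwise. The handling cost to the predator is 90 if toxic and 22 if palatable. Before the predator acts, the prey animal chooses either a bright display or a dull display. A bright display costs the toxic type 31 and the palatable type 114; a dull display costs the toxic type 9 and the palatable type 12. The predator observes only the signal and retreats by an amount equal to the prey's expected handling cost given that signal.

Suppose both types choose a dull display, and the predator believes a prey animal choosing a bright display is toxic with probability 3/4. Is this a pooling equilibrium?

At the pooled signal (dull display) the predator holds the prior 1/2 and pays 1/2·90 + 1/2·22 = 56. Off-path (bright display) belief 3/4 gives 3/4·90 + 1/4·22 = 73.
Toxic: dull display gives 56 − 9 = 47; bright display gives 73 − 31 = 42. Stays. ✓
Palatable: dull display gives 56 − 12 = 44; bright display gives 73 − 114 = -41. Stays. ✓

Yes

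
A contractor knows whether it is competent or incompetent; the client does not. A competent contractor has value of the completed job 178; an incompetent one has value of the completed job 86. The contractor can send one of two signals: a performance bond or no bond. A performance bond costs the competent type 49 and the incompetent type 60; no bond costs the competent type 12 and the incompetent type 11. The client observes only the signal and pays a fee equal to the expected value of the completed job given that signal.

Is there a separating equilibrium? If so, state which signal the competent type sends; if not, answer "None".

None

Try competent → bond, incompetent → no bond:
  If types separate, bond earns payment 178 and no bond earns 86.
  Competent: bond gives 178 − 49 = 129; no bond gives 86 − 12 = 74. No deviation. ✓
  Incompetent: no bond gives 86 − 11 = 75; bond gives 178 − 60 = 118. Would deviate. ✗
Try competent → no bond, incompetent → bond:
  If types separate, no bond earns payment 178 and bond earns 86.
  Competent: no bond gives 178 − 12 = 166; bond gives 86 − 49 = 37. No deviation. ✓
  Incompetent: bond gives 86 − 60 = 26; no bond gives 178 − 11 = 167. Would deviate. ✗
Neither assignment is incentive-compatible.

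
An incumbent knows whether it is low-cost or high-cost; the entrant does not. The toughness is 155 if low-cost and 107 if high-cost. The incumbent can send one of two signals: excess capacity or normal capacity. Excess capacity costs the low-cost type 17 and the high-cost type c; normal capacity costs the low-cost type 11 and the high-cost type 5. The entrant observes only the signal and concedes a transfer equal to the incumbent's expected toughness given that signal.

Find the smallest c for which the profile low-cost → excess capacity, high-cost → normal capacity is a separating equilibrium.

Under separation: excess capacity → low-cost (pays 155); normal capacity → high-cost (pays 107).
Low-cost: 155 − 17 = 138 ≥ 107 − 11 = 96. Holds regardless of c. ✓
High-cost: 107 − 5 ≥ 155 − c, so c ≥ 155 − 102 = 53.

53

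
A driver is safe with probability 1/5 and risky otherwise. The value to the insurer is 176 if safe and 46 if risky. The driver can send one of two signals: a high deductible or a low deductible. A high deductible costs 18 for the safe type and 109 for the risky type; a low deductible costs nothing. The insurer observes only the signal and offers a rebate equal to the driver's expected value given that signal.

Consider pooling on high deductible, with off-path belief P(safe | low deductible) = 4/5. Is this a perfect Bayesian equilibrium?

No

At the pooled signal (high deductible) the insurer holds the prior 1/5 and pays 1/5·176 + 4/5·46 = 72. Off-path (low deductible) belief 4/5 gives 4/5·176 + 1/5·46 = 150.
Safe: high deductible gives 72 − 18 = 54; low deductible gives 150 − 0 = 150. Deviates. ✗
Risky: high deductible gives 72 − 109 = -37; low deductible gives 150 − 0 = 150. Deviates. ✗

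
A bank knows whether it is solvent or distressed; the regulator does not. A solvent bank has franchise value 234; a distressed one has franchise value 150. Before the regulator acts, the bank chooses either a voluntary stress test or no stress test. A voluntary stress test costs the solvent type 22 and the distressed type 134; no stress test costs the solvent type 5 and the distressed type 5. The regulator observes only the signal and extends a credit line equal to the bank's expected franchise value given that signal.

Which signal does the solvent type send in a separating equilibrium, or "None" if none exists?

stress test

Try solvent → stress test, distressed → no stress test:
  Under separation the regulator infers type exactly: stress test → solvent (pays 234), no stress test → distressed (pays 150).
  Solvent: stress test gives 234 − 22 = 212; no stress test gives 150 − 5 = 145. No deviation. ✓
  Distressed: no stress test gives 150 − 5 = 145; stress test gives 234 − 134 = 100. No deviation. ✓
Both hold — the solvent type sends stress test.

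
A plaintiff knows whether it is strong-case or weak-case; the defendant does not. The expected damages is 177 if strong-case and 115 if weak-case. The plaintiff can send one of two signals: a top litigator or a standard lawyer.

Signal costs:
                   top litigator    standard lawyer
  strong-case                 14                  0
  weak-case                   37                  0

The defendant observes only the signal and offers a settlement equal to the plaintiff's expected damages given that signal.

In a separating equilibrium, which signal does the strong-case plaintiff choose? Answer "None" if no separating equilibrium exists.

None

Try strong-case → top litigator, weak-case → standard lawyer:
  If types separate, top litigator earns payment 177 and standard lawyer earns 115.
  Strong-case: top litigator gives 177 − 14 = 163; standard lawyer gives 115 − 0 = 115. No deviation. ✓
  Weak-case: standard lawyer gives 115 − 0 = 115; top litigator gives 177 − 37 = 140. Would deviate. ✗
Try strong-case → standard lawyer, weak-case → top litigator:
  If types separate, standard lawyer earns payment 177 and top litigator earns 115.
  Strong-case: standard lawyer gives 177 − 0 = 177; top litigator gives 115 − 14 = 101. No deviation. ✓
  Weak-case: top litigator gives 115 − 37 = 78; standard lawyer gives 177 − 0 = 177. Would deviate. ✗
Neither assignment is incentive-compatible.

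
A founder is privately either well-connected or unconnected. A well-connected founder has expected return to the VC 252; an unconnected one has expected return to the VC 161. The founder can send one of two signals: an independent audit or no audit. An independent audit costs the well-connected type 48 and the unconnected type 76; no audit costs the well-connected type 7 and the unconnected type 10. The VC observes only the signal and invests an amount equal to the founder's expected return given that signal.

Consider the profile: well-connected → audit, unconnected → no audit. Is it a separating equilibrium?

Under separation the VC infers type exactly: audit → well-connected (pays 252), no audit → unconnected (pays 161).
Well-connected: audit gives 252 − 48 = 204; no audit gives 161 − 7 = 154. No deviation. ✓
Unconnected: no audit gives 161 − 10 = 151; audit gives 252 − 76 = 176. Would deviate. ✗

No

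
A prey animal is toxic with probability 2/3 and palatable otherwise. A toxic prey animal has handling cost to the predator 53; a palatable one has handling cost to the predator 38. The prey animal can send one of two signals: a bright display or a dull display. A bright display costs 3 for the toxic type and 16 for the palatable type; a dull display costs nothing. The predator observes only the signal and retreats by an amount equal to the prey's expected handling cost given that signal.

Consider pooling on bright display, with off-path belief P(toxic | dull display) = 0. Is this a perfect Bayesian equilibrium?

No

On the equilibrium path (bright display) the predator holds the prior 2/3 and pays 2/3·53 + 1/3·38 = 48. Off-path (dull display) belief 0 gives 0·53 + 1·38 = 38.
Toxic: bright display gives 48 − 3 = 45; dull display gives 38 − 0 = 38. Stays. ✓
Palatable: bright display gives 48 − 16 = 32; dull display gives 38 − 0 = 38. Deviates. ✗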